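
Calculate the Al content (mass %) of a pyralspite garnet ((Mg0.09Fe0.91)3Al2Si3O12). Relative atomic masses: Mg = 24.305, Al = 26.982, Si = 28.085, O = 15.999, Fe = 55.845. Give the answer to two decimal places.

11.03 mass %

M((Mg0.09Fe0.91)3Al2Si3O12) = 489.226 g/mol.
Al contributes 2 × 26.982 = 53.964 g per mole.
53.964/489.226 = 0.1103 → 11.03%.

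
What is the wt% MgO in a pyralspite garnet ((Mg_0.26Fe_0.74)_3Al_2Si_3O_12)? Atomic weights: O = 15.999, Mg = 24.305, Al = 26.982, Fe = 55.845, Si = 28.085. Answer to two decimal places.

M((Mg_0.26Fe_0.74)_3Al_2Si_3O_12) = 473.141 g/mol; M(MgO) = 40.304 g/mol.
Moles MgO per formula unit = 0.78 Mg ÷ 1 = 0.7800.
MgO fraction = (0.7800 × 40.304) / 473.141 = 31.437/473.141 = 0.0664.

6.64 wt%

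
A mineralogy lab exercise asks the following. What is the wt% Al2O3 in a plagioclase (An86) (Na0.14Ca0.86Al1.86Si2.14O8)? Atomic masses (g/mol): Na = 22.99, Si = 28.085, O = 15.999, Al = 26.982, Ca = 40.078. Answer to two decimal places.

Molar mass of Na0.14Ca0.86Al1.86Si2.14O8 = 0.14*22.99 + 0.86*40.078 + 1.86*26.982 + 2.14*28.085 + 8*15.999 = 275.966 g/mol.
Each formula unit contains 1.86 Al, equivalent to 1.86/2 = 0.9300 mol Al2O3.
M(Al2O3) = 2×26.982 + 3×15.999 = 101.961 g/mol.
Mass of Al2O3 per formula unit = 0.9300 × 101.961 = 94.824 g.
Al2O3 wt% = 94.824 / 275.966 × 100 = 34.36%.

34.36 wt%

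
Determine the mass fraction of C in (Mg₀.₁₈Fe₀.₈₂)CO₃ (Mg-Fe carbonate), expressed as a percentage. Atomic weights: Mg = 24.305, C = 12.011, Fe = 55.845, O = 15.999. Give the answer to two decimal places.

Molar mass of (Mg₀.₁₈Fe₀.₈₂)CO₃: 0.18*24.305 + 0.82*55.845 + 1*12.011 + 3*15.999 = 110.176 g/mol.
Mass of C per formula unit: 1 × 12.011 = 12.011 g.
Weight fraction C = 12.011 / 110.176 = 0.1090.

10.90 wt%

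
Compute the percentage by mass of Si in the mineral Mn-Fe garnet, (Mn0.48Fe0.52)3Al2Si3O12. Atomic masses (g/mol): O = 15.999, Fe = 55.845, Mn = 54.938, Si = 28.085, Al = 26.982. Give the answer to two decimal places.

M((Mn0.48Fe0.52)3Al2Si3O12) = 496.436 g/mol.
Si contributes 3 × 28.085 = 84.255 g per mole.
84.255/496.436 = 0.1697 → 16.97%.

16.97 weight percent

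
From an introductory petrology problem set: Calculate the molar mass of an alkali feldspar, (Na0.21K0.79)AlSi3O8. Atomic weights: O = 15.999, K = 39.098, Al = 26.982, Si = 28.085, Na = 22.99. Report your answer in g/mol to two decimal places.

274.94 g/mol

The formula mass is the sum 0.21(22.99) + 0.79(39.098) + 1(26.982) + 3(28.085) + 8(15.999).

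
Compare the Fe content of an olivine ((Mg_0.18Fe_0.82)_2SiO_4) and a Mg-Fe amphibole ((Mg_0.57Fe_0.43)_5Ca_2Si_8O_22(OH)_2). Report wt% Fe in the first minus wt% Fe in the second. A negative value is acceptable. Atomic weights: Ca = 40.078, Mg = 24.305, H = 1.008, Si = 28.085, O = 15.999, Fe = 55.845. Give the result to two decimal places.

Fe in (Mg_0.18Fe_0.82)_2SiO_4: molar mass 192.417 g/mol; 1.64×55.845 = 91.586 g → 47.60 wt%.
Fe in (Mg_0.57Fe_0.43)_5Ca_2Si_8O_22(OH)_2: molar mass 880.164 g/mol; 2.15×55.845 = 120.067 g → 13.64 wt%.
Difference = 47.60 − 13.64 = 33.96 percentage points.

33.96 percentage points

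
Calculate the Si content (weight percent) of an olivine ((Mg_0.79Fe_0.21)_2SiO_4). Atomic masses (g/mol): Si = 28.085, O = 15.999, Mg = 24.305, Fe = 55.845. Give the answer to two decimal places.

M((Mg_0.79Fe_0.21)_2SiO_4) = 153.938 g/mol.
Si contributes 1 × 28.085 = 28.085 g per mole.
28.085/153.938 = 0.1824 → 18.24%.

18.24 weight percent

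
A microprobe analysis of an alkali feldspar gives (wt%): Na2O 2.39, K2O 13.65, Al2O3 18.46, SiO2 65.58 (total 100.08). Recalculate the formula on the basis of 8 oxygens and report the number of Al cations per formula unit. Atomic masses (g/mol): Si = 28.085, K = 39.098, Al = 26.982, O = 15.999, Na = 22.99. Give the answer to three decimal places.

Na2O (M=61.979): mol = 0.03856; Na = 0.07712, O = 0.03856.
K2O (M=94.195): mol = 0.14491; K = 0.28982, O = 0.14491.
Al2O3 (M=101.961): mol = 0.18105; Al = 0.36210, O = 0.54315.
SiO2 (M=60.083): mol = 1.09149; Si = 1.09149, O = 2.18298.
ΣO = 2.90960; factor = 8/ΣO = 2.74952.
Al apfu = 0.36210 × 2.74952 = 0.996.

0.996 Al apfu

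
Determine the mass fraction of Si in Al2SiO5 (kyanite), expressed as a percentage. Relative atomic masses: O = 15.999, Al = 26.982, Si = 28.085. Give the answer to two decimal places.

Molar mass of Al2SiO5: 2*26.982 + 1*28.085 + 5*15.999 = 162.044 g/mol.
Mass of Si per formula unit: 1 × 28.085 = 28.085 g.
Weight fraction Si = 28.085 / 162.044 = 0.1733.

17.33 mass %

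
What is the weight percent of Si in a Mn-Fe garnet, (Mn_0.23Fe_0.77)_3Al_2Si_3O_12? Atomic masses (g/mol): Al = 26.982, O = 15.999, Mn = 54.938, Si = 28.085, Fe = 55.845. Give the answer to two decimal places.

16.95 mass %

M((Mn_0.23Fe_0.77)_3Al_2Si_3O_12) = 497.116 g/mol.
Si contributes 3 × 28.085 = 84.255 g per mole.
84.255/497.116 = 0.1695 → 16.95%.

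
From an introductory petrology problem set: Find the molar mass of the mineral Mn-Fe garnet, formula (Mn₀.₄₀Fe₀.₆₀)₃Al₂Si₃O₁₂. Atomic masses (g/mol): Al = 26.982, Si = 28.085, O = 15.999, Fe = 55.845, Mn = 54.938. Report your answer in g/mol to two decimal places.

496.65 g/mol

The formula mass is the sum 1.20·54.938 + 1.80·55.845 + 2·26.982 + 3·28.085 + 12·15.999.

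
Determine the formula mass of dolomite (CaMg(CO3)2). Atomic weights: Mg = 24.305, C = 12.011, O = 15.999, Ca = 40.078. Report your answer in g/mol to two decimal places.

184.40 g/mol

Ca: 1 × 40.078 = 40.0780
Mg: 1 × 24.305 = 24.3050
C: 2 × 12.011 = 24.0220
O: 6 × 15.999 = 95.9940
Summing the contributions gives the formula mass.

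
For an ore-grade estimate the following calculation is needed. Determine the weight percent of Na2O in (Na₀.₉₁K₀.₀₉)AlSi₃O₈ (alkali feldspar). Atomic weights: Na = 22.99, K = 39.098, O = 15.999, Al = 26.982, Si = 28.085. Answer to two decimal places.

M((Na₀.₉₁K₀.₀₉)AlSi₃O₈) = 263.669 g/mol; M(Na2O) = 61.979 g/mol.
Moles Na2O per formula unit = 0.91 Na ÷ 2 = 0.4550.
Na2O fraction = (0.4550 × 61.979) / 263.669 = 28.200/263.669 = 0.1070.

10.70 wt%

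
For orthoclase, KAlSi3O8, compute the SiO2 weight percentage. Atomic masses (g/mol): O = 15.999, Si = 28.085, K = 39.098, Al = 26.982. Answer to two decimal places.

64.76 wt%

Formula mass = 278.327 g/mol.
3 Si → 3.0000 mol SiO2 per formula unit; M(SiO2) = 60.083, so SiO2 mass = 180.249 g.
180.249/278.327 × 100 = 64.76 wt%.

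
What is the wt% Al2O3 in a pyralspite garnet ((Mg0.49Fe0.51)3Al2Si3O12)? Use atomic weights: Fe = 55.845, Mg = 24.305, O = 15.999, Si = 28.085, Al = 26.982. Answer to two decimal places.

22.59 wt%

Formula mass = 451.378 g/mol.
2 Al → 1.0000 mol Al2O3 per formula unit; M(Al2O3) = 101.961, so Al2O3 mass = 101.961 g.
101.961/451.378 × 100 = 22.59 wt%.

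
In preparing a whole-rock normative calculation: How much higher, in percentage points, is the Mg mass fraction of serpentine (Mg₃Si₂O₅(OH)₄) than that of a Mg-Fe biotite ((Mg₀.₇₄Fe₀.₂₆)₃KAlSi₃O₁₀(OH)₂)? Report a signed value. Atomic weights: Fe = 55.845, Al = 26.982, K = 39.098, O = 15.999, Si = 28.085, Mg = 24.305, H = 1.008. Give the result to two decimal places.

First mineral: 72.915 g Mg in 277.108 g formula = 26.31 wt% Mg.
Second mineral: 53.957 g Mg in 441.855 g formula = 12.21 wt% Mg.
26.31% − 12.21% gives a difference of 14.10 percentage points.

14.10 percentage points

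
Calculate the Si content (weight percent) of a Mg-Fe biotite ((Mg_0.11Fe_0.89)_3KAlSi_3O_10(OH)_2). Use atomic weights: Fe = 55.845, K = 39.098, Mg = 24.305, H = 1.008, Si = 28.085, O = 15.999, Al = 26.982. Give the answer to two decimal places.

M((Mg_0.11Fe_0.89)_3KAlSi_3O_10(OH)_2) = 501.466 g/mol.
Si contributes 3 × 28.085 = 84.255 g per mole.
84.255/501.466 = 0.1680 → 16.80%.

16.80 weight percent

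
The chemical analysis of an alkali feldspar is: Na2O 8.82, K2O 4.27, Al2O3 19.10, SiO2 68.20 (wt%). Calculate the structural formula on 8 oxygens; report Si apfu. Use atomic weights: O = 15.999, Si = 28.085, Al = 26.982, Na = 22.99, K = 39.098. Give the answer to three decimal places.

Na2O (M=61.979): mol = 0.14231; Na = 0.28462, O = 0.14231.
K2O (M=94.195): mol = 0.04533; K = 0.09066, O = 0.04533.
Al2O3 (M=101.961): mol = 0.18733; Al = 0.37466, O = 0.56199.
SiO2 (M=60.083): mol = 1.13510; Si = 1.13510, O = 2.27020.
ΣO = 3.01983; factor = 8/ΣO = 2.64916.
Si apfu = 1.13510 × 2.64916 = 3.007.

3.007 Si apfu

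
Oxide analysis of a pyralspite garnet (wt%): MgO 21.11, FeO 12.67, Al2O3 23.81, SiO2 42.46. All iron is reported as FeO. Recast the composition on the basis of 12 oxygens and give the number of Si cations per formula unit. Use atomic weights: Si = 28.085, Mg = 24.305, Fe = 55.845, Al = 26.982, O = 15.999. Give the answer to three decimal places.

3.014 Si apfu

21.11 wt% MgO ÷ 40.304 g/mol = 0.52377 mol, giving 0.52377 Mg and 0.52377 O.
12.67 wt% FeO ÷ 71.844 g/mol = 0.17635 mol, giving 0.17635 Fe and 0.17635 O.
23.81 wt% Al2O3 ÷ 101.961 g/mol = 0.23352 mol, giving 0.46704 Al and 0.70056 O.
42.46 wt% SiO2 ÷ 60.083 g/mol = 0.70669 mol, giving 0.70669 Si and 1.41338 O.
Oxygen sums to 2.81406; scaling by 12/2.81406 = 4.26430 puts the formula on 12 O.
Si: 0.70669 × 4.26430 = 3.014 atoms per formula unit.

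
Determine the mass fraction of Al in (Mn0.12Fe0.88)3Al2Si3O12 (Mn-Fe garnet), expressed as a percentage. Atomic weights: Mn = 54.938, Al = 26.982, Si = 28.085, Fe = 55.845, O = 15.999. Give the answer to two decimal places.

10.85 weight percent

Formula mass = 0.36*54.938 + 2.64*55.845 + 2*26.982 + 3*28.085 + 12*15.999 = 497.415 g/mol, of which 53.964 g is Al.
So Al makes up 53.964/497.415 = 0.1085 of the mass, i.e. 10.85%.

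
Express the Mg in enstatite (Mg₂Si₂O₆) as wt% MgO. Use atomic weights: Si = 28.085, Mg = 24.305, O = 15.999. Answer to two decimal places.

40.15 wt%

Molar mass of Mg₂Si₂O₆ = 2×24.305 + 2×28.085 + 6×15.999 = 200.774 g/mol.
Each formula unit contains 2 Mg, equivalent to 2/1 = 2.0000 mol MgO.
M(MgO) = 1×24.305 + 1×15.999 = 40.304 g/mol.
Mass of MgO per formula unit = 2.0000 × 40.304 = 80.608 g.
MgO wt% = 80.608 / 200.774 × 100 = 40.15%.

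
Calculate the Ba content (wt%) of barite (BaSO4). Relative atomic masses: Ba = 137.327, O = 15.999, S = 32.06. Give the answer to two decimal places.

58.84 wt%

Formula mass = 1·137.327 + 1·32.06 + 4·15.999 = 233.383 g/mol, of which 137.327 g is Ba.
So Ba makes up 137.327/233.383 = 0.5884 of the mass, i.e. 58.84%.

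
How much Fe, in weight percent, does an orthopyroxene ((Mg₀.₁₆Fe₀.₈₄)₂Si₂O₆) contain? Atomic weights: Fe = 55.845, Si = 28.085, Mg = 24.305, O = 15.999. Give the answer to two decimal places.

Molar mass of (Mg₀.₁₆Fe₀.₈₄)₂Si₂O₆: 0.32×24.305 + 1.68×55.845 + 2×28.085 + 6×15.999 = 253.761 g/mol.
Mass of Fe per formula unit: 1.68 × 55.845 = 93.820 g.
Weight fraction Fe = 93.820 / 253.761 = 0.3697.

36.97 weight percent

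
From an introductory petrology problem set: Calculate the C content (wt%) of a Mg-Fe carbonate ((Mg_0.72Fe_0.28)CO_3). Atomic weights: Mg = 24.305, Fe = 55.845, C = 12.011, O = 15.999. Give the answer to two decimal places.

M((Mg_0.72Fe_0.28)CO_3) = 93.144 g/mol.
C contributes 1 × 12.011 = 12.011 g per mole.
12.011/93.144 = 0.1290 → 12.90%.

12.90 wt%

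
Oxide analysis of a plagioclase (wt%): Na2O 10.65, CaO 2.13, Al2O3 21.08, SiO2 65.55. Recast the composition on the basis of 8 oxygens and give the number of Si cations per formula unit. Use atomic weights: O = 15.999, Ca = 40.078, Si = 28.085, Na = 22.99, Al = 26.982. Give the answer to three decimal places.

Na2O (M=61.979): mol = 0.17183; Na = 0.34366, O = 0.17183.
CaO (M=56.077): mol = 0.03798; Ca = 0.03798, O = 0.03798.
Al2O3 (M=101.961): mol = 0.20675; Al = 0.41350, O = 0.62025.
SiO2 (M=60.083): mol = 1.09099; Si = 1.09099, O = 2.18198.
ΣO = 3.01204; factor = 8/ΣO = 2.65601.
Si apfu = 1.09099 × 2.65601 = 2.898.

2.898 Si apfu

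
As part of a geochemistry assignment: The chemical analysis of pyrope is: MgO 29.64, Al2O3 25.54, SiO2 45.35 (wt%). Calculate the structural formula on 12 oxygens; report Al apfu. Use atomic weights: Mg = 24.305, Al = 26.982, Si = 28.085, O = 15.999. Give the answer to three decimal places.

MgO: 29.64/40.304 = 0.73541 mol → 0.73541 mol Mg, 0.73541 mol O.
Al2O3: 25.54/101.961 = 0.25049 mol → 0.50098 mol Al, 0.75147 mol O.
SiO2: 45.35/60.083 = 0.75479 mol → 0.75479 mol Si, 1.50958 mol O.
Total oxygen = 2.99646 mol. Normalization factor = 12/2.99646 = 4.00473.
Al per 12 O = 0.50098 × 4.00473 = 2.006.

2.006 Al apfu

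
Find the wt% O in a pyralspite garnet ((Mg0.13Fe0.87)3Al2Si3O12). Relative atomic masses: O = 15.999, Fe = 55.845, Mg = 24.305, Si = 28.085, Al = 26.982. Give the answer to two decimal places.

39.55 weight percent

M((Mg0.13Fe0.87)3Al2Si3O12) = 485.441 g/mol.
O contributes 12 × 15.999 = 191.988 g per mole.
191.988/485.441 = 0.3955 → 39.55%.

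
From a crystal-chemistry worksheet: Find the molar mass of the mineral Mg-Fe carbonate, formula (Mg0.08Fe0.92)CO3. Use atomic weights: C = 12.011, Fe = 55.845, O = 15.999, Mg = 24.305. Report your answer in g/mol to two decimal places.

Mg: 0.08 × 24.305 = 1.9444
Fe: 0.92 × 55.845 = 51.3774
C: 1 × 12.011 = 12.0110
O: 3 × 15.999 = 47.9970
Summing the contributions gives the formula mass.

113.33 g/mol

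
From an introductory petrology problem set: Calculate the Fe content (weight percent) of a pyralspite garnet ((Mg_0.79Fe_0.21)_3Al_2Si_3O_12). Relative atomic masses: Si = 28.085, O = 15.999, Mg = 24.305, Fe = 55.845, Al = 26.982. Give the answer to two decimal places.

8.32 weight percent

M((Mg_0.79Fe_0.21)_3Al_2Si_3O_12) = 422.992 g/mol.
Fe contributes 0.63 × 55.845 = 35.182 g per mole.
35.182/422.992 = 0.0832 → 8.32%.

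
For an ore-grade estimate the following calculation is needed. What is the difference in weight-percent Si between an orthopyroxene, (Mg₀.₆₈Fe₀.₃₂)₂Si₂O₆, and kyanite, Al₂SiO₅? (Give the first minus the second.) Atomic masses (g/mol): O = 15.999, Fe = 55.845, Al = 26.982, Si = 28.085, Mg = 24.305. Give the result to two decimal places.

Si in (Mg₀.₆₈Fe₀.₃₂)₂Si₂O₆: molar mass 220.960 g/mol; 2×28.085 = 56.170 g → 25.42 wt%.
Si in Al₂SiO₅: molar mass 162.044 g/mol; 1×28.085 = 28.085 g → 17.33 wt%.
Difference = 25.42 − 17.33 = 8.09 percentage points.

8.09 percentage points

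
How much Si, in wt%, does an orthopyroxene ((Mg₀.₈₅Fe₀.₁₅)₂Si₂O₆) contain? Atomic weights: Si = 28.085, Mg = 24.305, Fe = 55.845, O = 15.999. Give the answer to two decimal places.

26.72 wt%

M((Mg₀.₈₅Fe₀.₁₅)₂Si₂O₆) = 210.236 g/mol.
Si contributes 2 × 28.085 = 56.170 g per mole.
56.170/210.236 = 0.2672 → 26.72%.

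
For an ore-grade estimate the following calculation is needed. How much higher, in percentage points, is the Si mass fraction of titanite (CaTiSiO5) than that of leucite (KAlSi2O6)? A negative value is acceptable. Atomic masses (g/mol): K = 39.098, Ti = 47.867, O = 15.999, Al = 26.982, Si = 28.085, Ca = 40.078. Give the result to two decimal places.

M(CaTiSiO5) = 196.025 g/mol, so wt% Si = 28.085/196.025 × 100 = 14.33%.
M(KAlSi2O6) = 218.244 g/mol, so wt% Si = 56.170/218.244 × 100 = 25.74%.
14.33 − 25.74 = -11.41 pp.

-11.41 percentage points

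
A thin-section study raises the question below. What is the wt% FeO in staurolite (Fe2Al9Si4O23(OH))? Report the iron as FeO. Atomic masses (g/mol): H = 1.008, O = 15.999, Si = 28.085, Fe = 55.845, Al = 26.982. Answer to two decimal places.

16.87 wt%

Formula mass = 851.852 g/mol.
2 Fe → 2.0000 mol FeO per formula unit; M(FeO) = 71.844, so FeO mass = 143.688 g.
143.688/851.852 × 100 = 16.87 wt%.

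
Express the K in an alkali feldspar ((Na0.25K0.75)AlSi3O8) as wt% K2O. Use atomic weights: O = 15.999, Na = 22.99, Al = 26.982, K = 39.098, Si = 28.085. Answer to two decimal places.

12.88 wt%

Formula mass = 274.300 g/mol.
0.75 K → 0.3750 mol K2O per formula unit; M(K2O) = 94.195, so K2O mass = 35.323 g.
35.323/274.300 × 100 = 12.88 wt%.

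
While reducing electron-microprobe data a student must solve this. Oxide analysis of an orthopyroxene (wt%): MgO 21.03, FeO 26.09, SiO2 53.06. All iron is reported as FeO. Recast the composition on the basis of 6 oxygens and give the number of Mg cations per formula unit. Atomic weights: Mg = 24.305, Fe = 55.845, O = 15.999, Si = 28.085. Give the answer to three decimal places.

MgO: 21.03/40.304 = 0.52178 mol → 0.52178 mol Mg, 0.52178 mol O.
FeO: 26.09/71.844 = 0.36315 mol → 0.36315 mol Fe, 0.36315 mol O.
SiO2: 53.06/60.083 = 0.88311 mol → 0.88311 mol Si, 1.76622 mol O.
Total oxygen = 2.65115 mol. Normalization factor = 6/2.65115 = 2.26317.
Mg per 6 O = 0.52178 × 2.26317 = 1.181.

1.181 Mg apfu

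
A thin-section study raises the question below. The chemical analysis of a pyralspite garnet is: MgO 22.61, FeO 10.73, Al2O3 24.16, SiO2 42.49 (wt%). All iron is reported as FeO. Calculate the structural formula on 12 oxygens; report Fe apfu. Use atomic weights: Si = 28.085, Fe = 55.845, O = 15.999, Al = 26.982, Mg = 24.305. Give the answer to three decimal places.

0.632 Fe apfu

MgO (M=40.304): mol = 0.56099; Mg = 0.56099, O = 0.56099.
FeO (M=71.844): mol = 0.14935; Fe = 0.14935, O = 0.14935.
Al2O3 (M=101.961): mol = 0.23695; Al = 0.47390, O = 0.71085.
SiO2 (M=60.083): mol = 0.70719; Si = 0.70719, O = 1.41438.
ΣO = 2.83557; factor = 12/ΣO = 4.23195.
Fe apfu = 0.14935 × 4.23195 = 0.632.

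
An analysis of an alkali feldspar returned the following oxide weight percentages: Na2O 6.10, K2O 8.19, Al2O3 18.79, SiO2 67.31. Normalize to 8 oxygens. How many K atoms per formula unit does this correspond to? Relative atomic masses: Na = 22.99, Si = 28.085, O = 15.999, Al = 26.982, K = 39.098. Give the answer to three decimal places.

0.467 K apfu

6.10 wt% Na2O ÷ 61.979 g/mol = 0.09842 mol, giving 0.19684 Na and 0.09842 O.
8.19 wt% K2O ÷ 94.195 g/mol = 0.08695 mol, giving 0.17390 K and 0.08695 O.
18.79 wt% Al2O3 ÷ 101.961 g/mol = 0.18429 mol, giving 0.36858 Al and 0.55287 O.
67.31 wt% SiO2 ÷ 60.083 g/mol = 1.12028 mol, giving 1.12028 Si and 2.24056 O.
Oxygen sums to 2.97880; scaling by 8/2.97880 = 2.68565 puts the formula on 8 O.
K: 0.17390 × 2.68565 = 0.467 atoms per formula unit.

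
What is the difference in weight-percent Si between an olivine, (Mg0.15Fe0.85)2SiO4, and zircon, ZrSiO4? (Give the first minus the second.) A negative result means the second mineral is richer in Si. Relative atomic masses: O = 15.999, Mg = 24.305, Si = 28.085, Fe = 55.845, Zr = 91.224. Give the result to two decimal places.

-0.87 percentage points

Si in (Mg0.15Fe0.85)2SiO4: molar mass 194.309 g/mol; 1×28.085 = 28.085 g → 14.45 wt%.
Si in ZrSiO4: molar mass 183.305 g/mol; 1×28.085 = 28.085 g → 15.32 wt%.
Difference = 14.45 − 15.32 = -0.87 percentage points.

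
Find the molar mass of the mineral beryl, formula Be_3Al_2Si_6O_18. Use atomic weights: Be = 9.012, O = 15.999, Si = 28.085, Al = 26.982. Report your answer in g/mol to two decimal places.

537.49 g/mol

Be: 3 × 9.012 = 27.0360
Al: 2 × 26.982 = 53.9640
Si: 6 × 28.085 = 168.5100
O: 18 × 15.999 = 287.9820
Summing the contributions gives the formula mass.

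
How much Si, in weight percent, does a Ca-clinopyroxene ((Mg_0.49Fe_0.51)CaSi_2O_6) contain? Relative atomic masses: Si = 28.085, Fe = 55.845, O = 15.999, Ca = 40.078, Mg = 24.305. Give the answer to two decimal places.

M((Mg_0.49Fe_0.51)CaSi_2O_6) = 232.632 g/mol.
Si contributes 2 × 28.085 = 56.170 g per mole.
56.170/232.632 = 0.2415 → 24.15%.

24.15 weight percent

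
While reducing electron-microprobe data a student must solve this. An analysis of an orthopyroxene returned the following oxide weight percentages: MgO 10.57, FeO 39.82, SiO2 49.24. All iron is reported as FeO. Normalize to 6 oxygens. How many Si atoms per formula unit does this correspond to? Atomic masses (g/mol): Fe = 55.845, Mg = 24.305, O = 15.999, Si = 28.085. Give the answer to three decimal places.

2.002 Si apfu

10.57 wt% MgO ÷ 40.304 g/mol = 0.26226 mol, giving 0.26226 Mg and 0.26226 O.
39.82 wt% FeO ÷ 71.844 g/mol = 0.55426 mol, giving 0.55426 Fe and 0.55426 O.
49.24 wt% SiO2 ÷ 60.083 g/mol = 0.81953 mol, giving 0.81953 Si and 1.63906 O.
Oxygen sums to 2.45558; scaling by 6/2.45558 = 2.44341 puts the formula on 6 O.
Si: 0.81953 × 2.44341 = 2.002 atoms per formula unit.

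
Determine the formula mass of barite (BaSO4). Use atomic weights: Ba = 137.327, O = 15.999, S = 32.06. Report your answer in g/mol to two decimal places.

M = 1(137.327) + 1(32.06) + 4(15.999)

233.38 g/mol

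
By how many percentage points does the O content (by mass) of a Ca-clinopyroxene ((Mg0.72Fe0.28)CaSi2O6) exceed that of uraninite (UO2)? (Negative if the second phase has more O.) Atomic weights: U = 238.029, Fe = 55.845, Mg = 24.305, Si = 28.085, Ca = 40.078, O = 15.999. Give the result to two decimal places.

First mineral: 95.994 g O in 225.378 g formula = 42.59 wt% O.
Second mineral: 31.998 g O in 270.027 g formula = 11.85 wt% O.
42.59% − 11.85% gives a difference of 30.74 percentage points.

30.74 percentage points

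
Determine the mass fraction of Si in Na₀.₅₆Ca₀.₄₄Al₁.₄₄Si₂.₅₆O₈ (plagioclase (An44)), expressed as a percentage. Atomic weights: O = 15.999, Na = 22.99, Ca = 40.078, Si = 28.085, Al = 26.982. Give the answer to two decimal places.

26.70 mass %

Formula mass = 0.56*22.99 + 0.44*40.078 + 1.44*26.982 + 2.56*28.085 + 8*15.999 = 269.252 g/mol, of which 71.898 g is Si.
So Si makes up 71.898/269.252 = 0.2670 of the mass, i.e. 26.70%.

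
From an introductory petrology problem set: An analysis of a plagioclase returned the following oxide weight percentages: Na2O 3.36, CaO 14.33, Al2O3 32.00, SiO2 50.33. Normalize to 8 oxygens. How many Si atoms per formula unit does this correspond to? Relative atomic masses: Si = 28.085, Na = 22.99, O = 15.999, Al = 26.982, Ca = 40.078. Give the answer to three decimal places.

2.290 Si apfu

Na2O: 3.36/61.979 = 0.05421 mol → 0.10842 mol Na, 0.05421 mol O.
CaO: 14.33/56.077 = 0.25554 mol → 0.25554 mol Ca, 0.25554 mol O.
Al2O3: 32.00/101.961 = 0.31385 mol → 0.62770 mol Al, 0.94155 mol O.
SiO2: 50.33/60.083 = 0.83767 mol → 0.83767 mol Si, 1.67534 mol O.
Total oxygen = 2.92664 mol. Normalization factor = 8/2.92664 = 2.73351.
Si per 8 O = 0.83767 × 2.73351 = 2.290.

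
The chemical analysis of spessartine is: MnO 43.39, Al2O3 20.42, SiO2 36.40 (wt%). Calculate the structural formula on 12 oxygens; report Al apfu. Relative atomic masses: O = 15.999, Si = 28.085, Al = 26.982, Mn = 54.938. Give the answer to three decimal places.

1.983 Al apfu

MnO (M=70.937): mol = 0.61167; Mn = 0.61167, O = 0.61167.
Al2O3 (M=101.961): mol = 0.20027; Al = 0.40054, O = 0.60081.
SiO2 (M=60.083): mol = 0.60583; Si = 0.60583, O = 1.21166.
ΣO = 2.42414; factor = 12/ΣO = 4.95021.
Al apfu = 0.40054 × 4.95021 = 1.983.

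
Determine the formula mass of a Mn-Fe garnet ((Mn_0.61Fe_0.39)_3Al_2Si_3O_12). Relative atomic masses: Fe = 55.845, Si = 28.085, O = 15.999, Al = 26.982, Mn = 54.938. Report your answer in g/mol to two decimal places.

M = 1.83(54.938) + 1.17(55.845) + 2(26.982) + 3(28.085) + 12(15.999)

496.08 g/mol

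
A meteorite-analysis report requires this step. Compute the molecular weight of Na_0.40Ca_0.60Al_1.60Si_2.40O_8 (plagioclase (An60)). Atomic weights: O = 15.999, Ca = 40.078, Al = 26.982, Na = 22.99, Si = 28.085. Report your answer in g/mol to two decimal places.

271.81 g/mol

Na: 0.40 × 22.99 = 9.1960
Ca: 0.60 × 40.078 = 24.0468
Al: 1.60 × 26.982 = 43.1712
Si: 2.40 × 28.085 = 67.4040
O: 8 × 15.999 = 127.9920
Summing the contributions gives the formula mass.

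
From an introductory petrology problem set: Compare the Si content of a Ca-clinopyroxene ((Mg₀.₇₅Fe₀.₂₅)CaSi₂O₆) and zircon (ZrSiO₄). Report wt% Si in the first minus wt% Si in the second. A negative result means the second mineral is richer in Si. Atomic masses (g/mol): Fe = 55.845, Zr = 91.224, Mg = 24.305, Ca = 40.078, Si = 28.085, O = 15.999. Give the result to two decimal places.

Si in (Mg₀.₇₅Fe₀.₂₅)CaSi₂O₆: molar mass 224.432 g/mol; 2×28.085 = 56.170 g → 25.03 wt%.
Si in ZrSiO₄: molar mass 183.305 g/mol; 1×28.085 = 28.085 g → 15.32 wt%.
Difference = 25.03 − 15.32 = 9.71 percentage points.

9.71 percentage points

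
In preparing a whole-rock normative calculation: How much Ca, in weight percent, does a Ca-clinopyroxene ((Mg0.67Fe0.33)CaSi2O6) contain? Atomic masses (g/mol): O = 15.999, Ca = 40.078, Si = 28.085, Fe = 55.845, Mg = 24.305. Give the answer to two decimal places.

Molar mass of (Mg0.67Fe0.33)CaSi2O6: 0.67×24.305 + 0.33×55.845 + 1×40.078 + 2×28.085 + 6×15.999 = 226.955 g/mol.
Mass of Ca per formula unit: 1 × 40.078 = 40.078 g.
Weight fraction Ca = 40.078 / 226.955 = 0.1766.

17.66 weight percent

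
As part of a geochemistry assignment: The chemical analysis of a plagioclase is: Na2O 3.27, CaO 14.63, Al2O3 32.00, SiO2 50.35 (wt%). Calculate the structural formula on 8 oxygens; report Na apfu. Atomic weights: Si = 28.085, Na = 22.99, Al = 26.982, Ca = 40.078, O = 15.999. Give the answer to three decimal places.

3.27 wt% Na2O ÷ 61.979 g/mol = 0.05276 mol, giving 0.10552 Na and 0.05276 O.
14.63 wt% CaO ÷ 56.077 g/mol = 0.26089 mol, giving 0.26089 Ca and 0.26089 O.
32.00 wt% Al2O3 ÷ 101.961 g/mol = 0.31385 mol, giving 0.62770 Al and 0.94155 O.
50.35 wt% SiO2 ÷ 60.083 g/mol = 0.83801 mol, giving 0.83801 Si and 1.67602 O.
Oxygen sums to 2.93122; scaling by 8/2.93122 = 2.72924 puts the formula on 8 O.
Na: 0.10552 × 2.72924 = 0.288 atoms per formula unit.

0.288 Na apfu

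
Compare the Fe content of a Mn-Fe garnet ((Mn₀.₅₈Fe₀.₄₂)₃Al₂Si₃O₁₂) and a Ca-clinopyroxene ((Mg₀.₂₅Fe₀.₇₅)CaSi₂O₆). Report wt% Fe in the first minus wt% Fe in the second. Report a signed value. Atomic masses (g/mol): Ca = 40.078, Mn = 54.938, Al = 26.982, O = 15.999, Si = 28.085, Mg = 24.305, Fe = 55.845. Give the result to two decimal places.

Fe in (Mn₀.₅₈Fe₀.₄₂)₃Al₂Si₃O₁₂: molar mass 496.164 g/mol; 1.26×55.845 = 70.365 g → 14.18 wt%.
Fe in (Mg₀.₂₅Fe₀.₇₅)CaSi₂O₆: molar mass 240.202 g/mol; 0.75×55.845 = 41.884 g → 17.44 wt%.
Difference = 14.18 − 17.44 = -3.26 percentage points.

-3.26 percentage points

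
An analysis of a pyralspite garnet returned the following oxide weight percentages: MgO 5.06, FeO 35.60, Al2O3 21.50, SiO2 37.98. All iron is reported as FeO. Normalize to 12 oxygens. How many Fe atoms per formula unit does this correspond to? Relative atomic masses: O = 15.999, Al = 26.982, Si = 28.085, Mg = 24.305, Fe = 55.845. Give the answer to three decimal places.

2.362 Fe apfu

5.06 wt% MgO ÷ 40.304 g/mol = 0.12555 mol, giving 0.12555 Mg and 0.12555 O.
35.60 wt% FeO ÷ 71.844 g/mol = 0.49552 mol, giving 0.49552 Fe and 0.49552 O.
21.50 wt% Al2O3 ÷ 101.961 g/mol = 0.21086 mol, giving 0.42172 Al and 0.63258 O.
37.98 wt% SiO2 ÷ 60.083 g/mol = 0.63213 mol, giving 0.63213 Si and 1.26426 O.
Oxygen sums to 2.51791; scaling by 12/2.51791 = 4.76586 puts the formula on 12 O.
Fe: 0.49552 × 4.76586 = 2.362 atoms per formula unit.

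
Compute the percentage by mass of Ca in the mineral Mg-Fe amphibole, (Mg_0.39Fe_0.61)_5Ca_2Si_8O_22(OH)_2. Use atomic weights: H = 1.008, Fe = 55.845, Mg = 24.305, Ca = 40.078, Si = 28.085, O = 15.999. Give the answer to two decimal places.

Formula mass = 1.95*24.305 + 3.05*55.845 + 2*40.078 + 8*28.085 + 24*15.999 + 2*1.008 = 908.550 g/mol, of which 80.156 g is Ca.
So Ca makes up 80.156/908.550 = 0.0882 of the mass, i.e. 8.82%.

8.82 wt%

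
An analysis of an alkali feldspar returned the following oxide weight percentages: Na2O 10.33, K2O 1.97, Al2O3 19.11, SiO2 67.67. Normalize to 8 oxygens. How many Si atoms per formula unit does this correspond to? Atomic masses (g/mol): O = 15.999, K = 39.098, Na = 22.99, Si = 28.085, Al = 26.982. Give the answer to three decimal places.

3.001 Si apfu

10.33 wt% Na2O ÷ 61.979 g/mol = 0.16667 mol, giving 0.33334 Na and 0.16667 O.
1.97 wt% K2O ÷ 94.195 g/mol = 0.02091 mol, giving 0.04182 K and 0.02091 O.
19.11 wt% Al2O3 ÷ 101.961 g/mol = 0.18742 mol, giving 0.37484 Al and 0.56226 O.
67.67 wt% SiO2 ÷ 60.083 g/mol = 1.12628 mol, giving 1.12628 Si and 2.25256 O.
Oxygen sums to 3.00240; scaling by 8/3.00240 = 2.66454 puts the formula on 8 O.
Si: 1.12628 × 2.66454 = 3.001 atoms per formula unit.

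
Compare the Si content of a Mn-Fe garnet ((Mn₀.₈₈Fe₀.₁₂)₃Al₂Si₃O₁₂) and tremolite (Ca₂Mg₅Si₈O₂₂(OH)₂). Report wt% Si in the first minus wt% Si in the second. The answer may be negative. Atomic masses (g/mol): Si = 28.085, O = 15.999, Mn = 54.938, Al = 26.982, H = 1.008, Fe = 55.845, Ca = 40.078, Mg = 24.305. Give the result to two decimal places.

Si in (Mn₀.₈₈Fe₀.₁₂)₃Al₂Si₃O₁₂: molar mass 495.348 g/mol; 3×28.085 = 84.255 g → 17.01 wt%.
Si in Ca₂Mg₅Si₈O₂₂(OH)₂: molar mass 812.353 g/mol; 8×28.085 = 224.680 g → 27.66 wt%.
Difference = 17.01 − 27.66 = -10.65 percentage points.

-10.65 percentage points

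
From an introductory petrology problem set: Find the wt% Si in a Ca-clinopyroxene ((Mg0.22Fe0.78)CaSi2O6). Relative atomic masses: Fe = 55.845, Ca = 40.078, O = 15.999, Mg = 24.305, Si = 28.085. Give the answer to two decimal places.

Molar mass of (Mg0.22Fe0.78)CaSi2O6: 0.22×24.305 + 0.78×55.845 + 1×40.078 + 2×28.085 + 6×15.999 = 241.148 g/mol.
Mass of Si per formula unit: 2 × 28.085 = 56.170 g.
Weight fraction Si = 56.170 / 241.148 = 0.2329.

23.29 wt%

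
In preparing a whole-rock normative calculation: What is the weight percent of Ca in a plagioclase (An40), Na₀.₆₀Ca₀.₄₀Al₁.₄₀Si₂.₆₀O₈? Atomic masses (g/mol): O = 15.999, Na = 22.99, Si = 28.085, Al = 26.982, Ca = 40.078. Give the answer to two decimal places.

5.97 weight percent

Formula mass = 0.60×22.99 + 0.40×40.078 + 1.40×26.982 + 2.60×28.085 + 8×15.999 = 268.613 g/mol, of which 16.031 g is Ca.
So Ca makes up 16.031/268.613 = 0.0597 of the mass, i.e. 5.97%.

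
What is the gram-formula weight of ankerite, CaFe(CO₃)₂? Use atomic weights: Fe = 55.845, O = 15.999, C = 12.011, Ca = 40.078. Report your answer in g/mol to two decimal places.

M = 1·40.078 + 1·55.845 + 2·12.011 + 6·15.999

215.94 g/mol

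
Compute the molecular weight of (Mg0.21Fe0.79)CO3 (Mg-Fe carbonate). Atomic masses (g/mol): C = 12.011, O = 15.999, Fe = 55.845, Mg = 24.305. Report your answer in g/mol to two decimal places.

M = 0.21(24.305) + 0.79(55.845) + 1(12.011) + 3(15.999)

109.23 g/mol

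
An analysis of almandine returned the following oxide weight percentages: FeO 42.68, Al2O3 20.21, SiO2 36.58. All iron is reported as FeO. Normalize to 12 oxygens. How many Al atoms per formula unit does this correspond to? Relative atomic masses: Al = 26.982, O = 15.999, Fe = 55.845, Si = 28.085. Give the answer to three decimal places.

42.68 wt% FeO ÷ 71.844 g/mol = 0.59406 mol, giving 0.59406 Fe and 0.59406 O.
20.21 wt% Al2O3 ÷ 101.961 g/mol = 0.19821 mol, giving 0.39642 Al and 0.59463 O.
36.58 wt% SiO2 ÷ 60.083 g/mol = 0.60882 mol, giving 0.60882 Si and 1.21764 O.
Oxygen sums to 2.40633; scaling by 12/2.40633 = 4.98685 puts the formula on 12 O.
Al: 0.39642 × 4.98685 = 1.977 atoms per formula unit.

1.977 Al apfu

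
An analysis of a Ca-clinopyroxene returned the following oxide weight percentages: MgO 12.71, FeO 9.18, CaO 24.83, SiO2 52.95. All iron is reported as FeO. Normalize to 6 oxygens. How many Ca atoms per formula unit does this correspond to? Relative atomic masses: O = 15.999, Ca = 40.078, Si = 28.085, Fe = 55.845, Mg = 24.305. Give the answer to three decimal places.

1.003 Ca apfu

12.71 wt% MgO ÷ 40.304 g/mol = 0.31535 mol, giving 0.31535 Mg and 0.31535 O.
9.18 wt% FeO ÷ 71.844 g/mol = 0.12778 mol, giving 0.12778 Fe and 0.12778 O.
24.83 wt% CaO ÷ 56.077 g/mol = 0.44278 mol, giving 0.44278 Ca and 0.44278 O.
52.95 wt% SiO2 ÷ 60.083 g/mol = 0.88128 mol, giving 0.88128 Si and 1.76256 O.
Oxygen sums to 2.64847; scaling by 6/2.64847 = 2.26546 puts the formula on 6 O.
Ca: 0.44278 × 2.26546 = 1.003 atoms per formula unit.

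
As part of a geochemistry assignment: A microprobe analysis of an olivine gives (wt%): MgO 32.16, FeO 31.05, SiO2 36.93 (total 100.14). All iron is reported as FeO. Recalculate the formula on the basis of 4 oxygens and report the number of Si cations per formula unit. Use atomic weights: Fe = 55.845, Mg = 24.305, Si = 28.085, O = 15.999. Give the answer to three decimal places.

MgO (M=40.304): mol = 0.79794; Mg = 0.79794, O = 0.79794.
FeO (M=71.844): mol = 0.43219; Fe = 0.43219, O = 0.43219.
SiO2 (M=60.083): mol = 0.61465; Si = 0.61465, O = 1.22930.
ΣO = 2.45943; factor = 4/ΣO = 1.62639.
Si apfu = 0.61465 × 1.62639 = 1.000.

1.000 Si apfu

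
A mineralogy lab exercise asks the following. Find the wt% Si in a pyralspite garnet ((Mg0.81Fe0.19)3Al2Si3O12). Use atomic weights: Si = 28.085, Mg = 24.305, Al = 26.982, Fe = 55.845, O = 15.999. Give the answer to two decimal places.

M((Mg0.81Fe0.19)3Al2Si3O12) = 421.100 g/mol.
Si contributes 3 × 28.085 = 84.255 g per mole.
84.255/421.100 = 0.2001 → 20.01%.

20.01 mass %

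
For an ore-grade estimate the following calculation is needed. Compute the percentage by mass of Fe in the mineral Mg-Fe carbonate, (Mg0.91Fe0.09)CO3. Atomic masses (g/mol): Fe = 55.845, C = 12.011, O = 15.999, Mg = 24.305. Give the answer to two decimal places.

5.77 wt%

M((Mg0.91Fe0.09)CO3) = 87.152 g/mol.
Fe contributes 0.09 × 55.845 = 5.026 g per mole.
5.026/87.152 = 0.0577 → 5.77%.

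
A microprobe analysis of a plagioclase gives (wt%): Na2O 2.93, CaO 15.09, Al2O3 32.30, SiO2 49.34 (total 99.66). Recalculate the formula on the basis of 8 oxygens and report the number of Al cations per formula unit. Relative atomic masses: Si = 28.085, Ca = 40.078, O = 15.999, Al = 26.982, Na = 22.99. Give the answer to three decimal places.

1.742 Al apfu

Na2O: 2.93/61.979 = 0.04727 mol → 0.09454 mol Na, 0.04727 mol O.
CaO: 15.09/56.077 = 0.26909 mol → 0.26909 mol Ca, 0.26909 mol O.
Al2O3: 32.30/101.961 = 0.31679 mol → 0.63358 mol Al, 0.95037 mol O.
SiO2: 49.34/60.083 = 0.82120 mol → 0.82120 mol Si, 1.64240 mol O.
Total oxygen = 2.90913 mol. Normalization factor = 8/2.90913 = 2.74996.
Al per 8 O = 0.63358 × 2.74996 = 1.742.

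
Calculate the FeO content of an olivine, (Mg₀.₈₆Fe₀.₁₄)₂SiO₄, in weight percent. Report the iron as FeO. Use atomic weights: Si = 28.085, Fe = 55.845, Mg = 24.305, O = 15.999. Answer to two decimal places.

13.45 wt%

Formula mass = 149.522 g/mol.
0.28 Fe → 0.2800 mol FeO per formula unit; M(FeO) = 71.844, so FeO mass = 20.116 g.
20.116/149.522 × 100 = 13.45 wt%.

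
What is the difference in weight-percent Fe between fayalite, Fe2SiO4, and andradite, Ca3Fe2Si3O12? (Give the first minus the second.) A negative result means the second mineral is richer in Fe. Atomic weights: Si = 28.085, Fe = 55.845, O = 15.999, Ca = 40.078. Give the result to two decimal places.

32.83 percentage points

Fe in Fe2SiO4: molar mass 203.771 g/mol; 2×55.845 = 111.690 g → 54.81 wt%.
Fe in Ca3Fe2Si3O12: molar mass 508.167 g/mol; 2×55.845 = 111.690 g → 21.98 wt%.
Difference = 54.81 − 21.98 = 32.83 percentage points.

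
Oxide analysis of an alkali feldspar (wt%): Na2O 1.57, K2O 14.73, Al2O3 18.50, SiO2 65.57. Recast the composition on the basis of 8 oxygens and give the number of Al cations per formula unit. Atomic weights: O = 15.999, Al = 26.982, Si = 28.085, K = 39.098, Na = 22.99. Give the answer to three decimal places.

Na2O: 1.57/61.979 = 0.02533 mol → 0.05066 mol Na, 0.02533 mol O.
K2O: 14.73/94.195 = 0.15638 mol → 0.31276 mol K, 0.15638 mol O.
Al2O3: 18.50/101.961 = 0.18144 mol → 0.36288 mol Al, 0.54432 mol O.
SiO2: 65.57/60.083 = 1.09132 mol → 1.09132 mol Si, 2.18264 mol O.
Total oxygen = 2.90867 mol. Normalization factor = 8/2.90867 = 2.75040.
Al per 8 O = 0.36288 × 2.75040 = 0.998.

0.998 Al apfu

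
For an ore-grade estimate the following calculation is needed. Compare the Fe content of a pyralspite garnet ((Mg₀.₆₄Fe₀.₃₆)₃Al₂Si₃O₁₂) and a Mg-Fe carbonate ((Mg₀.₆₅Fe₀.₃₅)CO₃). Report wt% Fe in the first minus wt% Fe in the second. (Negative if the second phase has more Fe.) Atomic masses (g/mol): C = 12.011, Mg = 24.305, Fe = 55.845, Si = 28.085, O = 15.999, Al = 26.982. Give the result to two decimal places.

-6.70 percentage points

Fe in (Mg₀.₆₄Fe₀.₃₆)₃Al₂Si₃O₁₂: molar mass 437.185 g/mol; 1.08×55.845 = 60.313 g → 13.80 wt%.
Fe in (Mg₀.₆₅Fe₀.₃₅)CO₃: molar mass 95.352 g/mol; 0.35×55.845 = 19.546 g → 20.50 wt%.
Difference = 13.80 − 20.50 = -6.70 percentage points.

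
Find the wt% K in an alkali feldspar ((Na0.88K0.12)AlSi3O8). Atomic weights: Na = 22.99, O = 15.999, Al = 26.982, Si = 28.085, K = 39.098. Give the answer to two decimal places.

Molar mass of (Na0.88K0.12)AlSi3O8: 0.88*22.99 + 0.12*39.098 + 1*26.982 + 3*28.085 + 8*15.999 = 264.152 g/mol.
Mass of K per formula unit: 0.12 × 39.098 = 4.692 g.
Weight fraction K = 4.692 / 264.152 = 0.0178.

1.78 mass %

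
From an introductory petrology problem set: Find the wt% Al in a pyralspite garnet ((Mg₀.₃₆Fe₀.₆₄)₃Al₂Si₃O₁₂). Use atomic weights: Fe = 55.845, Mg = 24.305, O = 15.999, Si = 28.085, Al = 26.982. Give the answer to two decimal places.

M((Mg₀.₃₆Fe₀.₆₄)₃Al₂Si₃O₁₂) = 463.679 g/mol.
Al contributes 2 × 26.982 = 53.964 g per mole.
53.964/463.679 = 0.1164 → 11.64%.

11.64 mass %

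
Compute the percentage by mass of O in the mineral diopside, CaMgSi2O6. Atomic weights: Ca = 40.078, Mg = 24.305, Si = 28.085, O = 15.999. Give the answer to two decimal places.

44.33 mass %

M(CaMgSi2O6) = 216.547 g/mol.
O contributes 6 × 15.999 = 95.994 g per mole.
95.994/216.547 = 0.4433 → 44.33%.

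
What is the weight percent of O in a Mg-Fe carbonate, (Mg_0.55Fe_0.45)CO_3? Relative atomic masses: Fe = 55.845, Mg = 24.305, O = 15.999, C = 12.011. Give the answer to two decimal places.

Molar mass of (Mg_0.55Fe_0.45)CO_3: 0.55×24.305 + 0.45×55.845 + 1×12.011 + 3×15.999 = 98.506 g/mol.
Mass of O per formula unit: 3 × 15.999 = 47.997 g.
Weight fraction O = 47.997 / 98.506 = 0.4872.

48.72 wt%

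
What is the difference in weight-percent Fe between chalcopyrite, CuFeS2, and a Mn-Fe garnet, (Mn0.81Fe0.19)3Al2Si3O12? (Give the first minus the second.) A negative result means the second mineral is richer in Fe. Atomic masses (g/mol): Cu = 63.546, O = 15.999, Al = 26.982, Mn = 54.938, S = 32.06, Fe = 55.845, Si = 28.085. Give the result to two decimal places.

24.01 percentage points

M(CuFeS2) = 183.511 g/mol, so wt% Fe = 55.845/183.511 × 100 = 30.43%.
M((Mn0.81Fe0.19)3Al2Si3O12) = 495.538 g/mol, so wt% Fe = 31.832/495.538 × 100 = 6.42%.
30.43 − 6.42 = 24.01 pp.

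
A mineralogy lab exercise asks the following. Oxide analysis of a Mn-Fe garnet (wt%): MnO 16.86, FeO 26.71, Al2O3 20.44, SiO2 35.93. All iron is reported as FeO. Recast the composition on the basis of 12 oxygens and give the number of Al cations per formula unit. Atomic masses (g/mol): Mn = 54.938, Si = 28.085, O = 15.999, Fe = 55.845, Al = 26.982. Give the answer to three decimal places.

1.999 Al apfu

16.86 wt% MnO ÷ 70.937 g/mol = 0.23768 mol, giving 0.23768 Mn and 0.23768 O.
26.71 wt% FeO ÷ 71.844 g/mol = 0.37178 mol, giving 0.37178 Fe and 0.37178 O.
20.44 wt% Al2O3 ÷ 101.961 g/mol = 0.20047 mol, giving 0.40094 Al and 0.60141 O.
35.93 wt% SiO2 ÷ 60.083 g/mol = 0.59801 mol, giving 0.59801 Si and 1.19602 O.
Oxygen sums to 2.40689; scaling by 12/2.40689 = 4.98569 puts the formula on 12 O.
Al: 0.40094 × 4.98569 = 1.999 atoms per formula unit.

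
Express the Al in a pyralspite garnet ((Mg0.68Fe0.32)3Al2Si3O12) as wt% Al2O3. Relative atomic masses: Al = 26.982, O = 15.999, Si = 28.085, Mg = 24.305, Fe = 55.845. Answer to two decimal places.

23.53 wt%

Molar mass of (Mg0.68Fe0.32)3Al2Si3O12 = 2.04×24.305 + 0.96×55.845 + 2×26.982 + 3×28.085 + 12×15.999 = 433.400 g/mol.
Each formula unit contains 2 Al, equivalent to 2/2 = 1.0000 mol Al2O3.
M(Al2O3) = 2×26.982 + 3×15.999 = 101.961 g/mol.
Mass of Al2O3 per formula unit = 1.0000 × 101.961 = 101.961 g.
Al2O3 wt% = 101.961 / 433.400 × 100 = 23.53%.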